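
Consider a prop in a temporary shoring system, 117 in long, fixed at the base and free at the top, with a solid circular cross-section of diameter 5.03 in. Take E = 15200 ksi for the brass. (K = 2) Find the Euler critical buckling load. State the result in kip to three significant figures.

I = πd⁴/64 = π×5.03⁴/64 = 31.42 in⁴
Effective length L_e = K·L = 2 × 117 = 234.0 in
P_cr = π²EI / L_e² = π² × 15200×10³ × 31.42 / 234.0² = 8.609×10^4 lb

P_cr ≈ 86.1 kip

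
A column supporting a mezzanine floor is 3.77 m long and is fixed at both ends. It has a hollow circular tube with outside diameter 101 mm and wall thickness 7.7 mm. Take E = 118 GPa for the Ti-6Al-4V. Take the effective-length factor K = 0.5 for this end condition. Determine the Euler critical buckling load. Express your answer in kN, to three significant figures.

P_cr ≈ 810 kN

Inner diameter d_i = 101 − 2×7.7 = 85.60 mm
I = π(d_o⁴ − d_i⁴)/64 = π(101⁴ − 85.60⁴)/64 = 2.473×10^6 mm⁴
I = 2.473×10^6 mm⁴ = 2.473×10^-6 m⁴
Effective length L_e = K·L = 0.5 × 3.77 = 1.885 m
P_cr = π²EI / L_e² = π² × 118×10⁹ × 2.473×10^-6 / 1.885² = 8.104×10^5 N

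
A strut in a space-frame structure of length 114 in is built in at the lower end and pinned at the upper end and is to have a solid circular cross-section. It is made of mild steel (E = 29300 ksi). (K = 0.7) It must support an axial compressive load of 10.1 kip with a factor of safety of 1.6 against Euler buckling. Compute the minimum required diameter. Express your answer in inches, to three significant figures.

Required P_cr = n·P = 1.6 × 10.1 = 16.16 kip
L_e = K·L = 0.7 × 114 = 79.80 in
Required I = P_cr·L_e²/(π²E) = 1.616×10^4 × 79.80² / (π² × 2.93×10^7) = 0.3559 in⁴
Solid circle: I = πd⁴/64  ⇒  d = (64I/π)^(1/4) = (64×0.3559/π)^(1/4) = 1.64 in

d ≈ 1.64 in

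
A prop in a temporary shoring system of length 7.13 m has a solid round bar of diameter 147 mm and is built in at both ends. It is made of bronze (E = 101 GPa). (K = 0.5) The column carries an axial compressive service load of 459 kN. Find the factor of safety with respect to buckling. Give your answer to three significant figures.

I = πd⁴/64 = π×147⁴/64 = 2.292×10^7 mm⁴
I = 2.292×10^7 mm⁴ = 2.292×10^-5 m⁴
Effective length L_e = K·L = 0.5 × 7.13 = 3.565 m
P_cr = π²EI / L_e² = π² × 101×10⁹ × 2.292×10^-5 / 3.565² = 1.798×10^6 N
Factor of safety n = P_cr / P = 1797.8 / 459 = 3.92

n ≈ 3.92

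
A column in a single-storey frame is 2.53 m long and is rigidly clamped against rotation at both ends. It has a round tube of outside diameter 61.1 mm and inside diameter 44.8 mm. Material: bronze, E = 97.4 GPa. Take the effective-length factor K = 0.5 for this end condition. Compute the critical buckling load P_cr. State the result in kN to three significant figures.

d_o = 61.1 mm, d_i = 44.8 mm
I = π(d_o⁴ − d_i⁴)/64 = π(61.1⁴ − 44.80⁴)/64 = 4.864×10^5 mm⁴
I = 4.864×10^5 mm⁴ = 4.864×10^-7 m⁴
Effective length L_e = K·L = 0.5 × 2.53 = 1.265 m
P_cr = π²EI / L_e² = π² × 97.4×10⁹ × 4.864×10^-7 / 1.265² = 2.922×10^5 N

P_cr ≈ 292 kN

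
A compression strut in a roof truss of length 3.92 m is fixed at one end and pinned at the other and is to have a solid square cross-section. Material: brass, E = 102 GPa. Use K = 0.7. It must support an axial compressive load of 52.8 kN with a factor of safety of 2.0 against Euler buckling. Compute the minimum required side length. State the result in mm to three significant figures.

Required P_cr = n·P = 2.0 × 52.8 = 105.6 kN
L_e = K·L = 0.7 × 3.92 = 2.744 m
Required I = P_cr·L_e²/(π²E) = 1.056×10^5 × 2.744² / (π² × 1.02×10^11) = 7.898×10^-7 m⁴
I_req = 7.898×10^5 mm⁴
Solid square: I = a⁴/12  ⇒  a = (12I)^(1/4) = (12×7.898×10^5)^(1/4) = 55.5 mm

a ≈ 55.5 mm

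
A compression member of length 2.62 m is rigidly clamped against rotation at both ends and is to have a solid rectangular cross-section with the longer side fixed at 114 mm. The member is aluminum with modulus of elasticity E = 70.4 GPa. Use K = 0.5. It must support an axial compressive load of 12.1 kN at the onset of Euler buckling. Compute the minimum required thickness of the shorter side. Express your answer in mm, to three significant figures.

b ≈ 14.7 mm

L_e = K·L = 0.5 × 2.62 = 1.310 m
Required I = P_cr·L_e²/(π²E) = 1.210×10^4 × 1.310² / (π² × 7.04×10^10) = 2.989×10^-8 m⁴
I_req = 2.989×10^4 mm⁴
Rectangle, weak axis: I_min = h·b³/12 with h = 114 mm fixed  ⇒  b = (12I/h)^(1/3) = 14.7 mm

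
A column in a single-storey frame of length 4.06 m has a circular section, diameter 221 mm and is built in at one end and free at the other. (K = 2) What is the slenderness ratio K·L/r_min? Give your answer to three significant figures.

λ ≈ 147

I = πd⁴/64 = π×221⁴/64 = 1.171×10^8 mm⁴
A = 3.836×10^4 mm²;  r_min = √(I/A) = √(1.171×10^8/3.836×10^4) = 55.25 mm
L_e = K·L = 2 × 4.06 m = 8.120 m = 8120.0 mm
λ = L_e / r_min = 8120.0 / 55.25 = 147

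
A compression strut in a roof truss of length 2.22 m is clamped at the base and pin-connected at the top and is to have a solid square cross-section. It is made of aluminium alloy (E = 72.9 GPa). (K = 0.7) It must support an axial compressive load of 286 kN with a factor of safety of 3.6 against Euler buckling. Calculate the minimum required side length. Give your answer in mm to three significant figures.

a ≈ 80.2 mm

Required P_cr = n·P = 3.6 × 286 = 1030 kN
L_e = K·L = 0.7 × 2.22 = 1.554 m
Required I = P_cr·L_e²/(π²E) = 1.030×10^6 × 1.554² / (π² × 7.29×10^10) = 3.456×10^-6 m⁴
I_req = 3.456×10^6 mm⁴
Solid square: I = a⁴/12  ⇒  a = (12I)^(1/4) = (12×3.456×10^6)^(1/4) = 80.2 mm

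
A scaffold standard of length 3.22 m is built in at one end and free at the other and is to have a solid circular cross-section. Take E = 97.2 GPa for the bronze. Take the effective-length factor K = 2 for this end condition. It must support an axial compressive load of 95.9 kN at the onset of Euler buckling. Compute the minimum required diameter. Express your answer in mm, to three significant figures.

d ≈ 95.9 mm

L_e = K·L = 2 × 3.22 = 6.440 m
Required I = P_cr·L_e²/(π²E) = 9.590×10^4 × 6.440² / (π² × 9.72×10^10) = 4.146×10^-6 m⁴
I_req = 4.146×10^6 mm⁴
Solid circle: I = πd⁴/64  ⇒  d = (64I/π)^(1/4) = (64×4.146×10^6/π)^(1/4) = 95.9 mm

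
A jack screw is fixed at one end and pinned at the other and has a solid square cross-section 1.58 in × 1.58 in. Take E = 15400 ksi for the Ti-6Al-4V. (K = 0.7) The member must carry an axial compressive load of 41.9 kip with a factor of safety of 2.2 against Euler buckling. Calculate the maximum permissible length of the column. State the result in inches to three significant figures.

L_max ≈ 41.8 in

I = a⁴/12 = 1.58⁴/12 = 0.5193 in⁴
Required critical load P_cr = n·P = 2.2 × 41.9 = 92.18 kip = 9.218×10^4 lb
From P_cr = π²EI/(K·L)²:  L = (1/K)·√(π²EI/P_cr) = (1/0.7)·√(π²×1.54×10^7×0.5193/9.218×10^4)
L = 41.8 in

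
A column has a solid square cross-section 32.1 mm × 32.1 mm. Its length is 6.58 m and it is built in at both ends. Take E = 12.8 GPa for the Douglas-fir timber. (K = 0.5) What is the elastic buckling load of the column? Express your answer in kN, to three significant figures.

P_cr ≈ 1.03 kN

I = a⁴/12 = 32.1⁴/12 = 8.848×10^4 mm⁴
I = 8.848×10^4 mm⁴ = 8.848×10^-8 m⁴
Effective length L_e = K·L = 0.5 × 6.58 = 3.290 m
P_cr = π²EI / L_e² = π² × 12.8×10⁹ × 8.848×10^-8 / 3.290² = 1.033×10^3 N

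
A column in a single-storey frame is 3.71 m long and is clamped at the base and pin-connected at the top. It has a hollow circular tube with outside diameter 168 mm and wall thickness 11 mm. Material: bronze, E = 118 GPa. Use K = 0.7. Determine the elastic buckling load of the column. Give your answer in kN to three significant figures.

P_cr ≈ 2900 kN

Inner diameter d_i = 168 − 2×11 = 146.0 mm
I = π(d_o⁴ − d_i⁴)/64 = π(168⁴ − 146.0⁴)/64 = 1.680×10^7 mm⁴
I = 1.680×10^7 mm⁴ = 1.680×10^-5 m⁴
Effective length L_e = K·L = 0.7 × 3.71 = 2.597 m
P_cr = π²EI / L_e² = π² × 118×10⁹ × 1.680×10^-5 / 2.597² = 2.901×10^6 N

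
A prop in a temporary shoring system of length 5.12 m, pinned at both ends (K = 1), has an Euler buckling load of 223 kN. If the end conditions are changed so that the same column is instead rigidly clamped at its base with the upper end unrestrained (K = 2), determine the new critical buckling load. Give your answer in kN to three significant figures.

P_cr ≈ 55.8 kN

P_cr ∝ 1/K², so P_cr,new = P_cr,old × (K_old/K_new)² = 223 × (1/2)²
= 223 × 0.2500 = 55.8 kN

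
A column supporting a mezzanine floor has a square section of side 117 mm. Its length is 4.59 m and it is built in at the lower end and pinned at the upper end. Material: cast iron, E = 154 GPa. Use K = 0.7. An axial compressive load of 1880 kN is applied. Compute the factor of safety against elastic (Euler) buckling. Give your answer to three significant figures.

n ≈ 1.22

I = a⁴/12 = 117⁴/12 = 1.562×10^7 mm⁴
I = 1.562×10^7 mm⁴ = 1.562×10^-5 m⁴
Effective length L_e = K·L = 0.7 × 4.59 = 3.213 m
P_cr = π²EI / L_e² = π² × 154×10⁹ × 1.562×10^-5 / 3.213² = 2.299×10^6 N
Factor of safety n = P_cr / P = 2299.1 / 1880 = 1.22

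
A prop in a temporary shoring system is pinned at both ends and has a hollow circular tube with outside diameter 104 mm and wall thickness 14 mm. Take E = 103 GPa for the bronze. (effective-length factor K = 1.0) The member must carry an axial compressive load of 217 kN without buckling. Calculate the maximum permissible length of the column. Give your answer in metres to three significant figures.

L_max ≈ 4.39 m

Inner diameter d_i = 104 − 2×14 = 76.00 mm
I = π(d_o⁴ − d_i⁴)/64 = π(104⁴ − 76.00⁴)/64 = 4.105×10^6 mm⁴
I = 4.105×10^-6 m⁴
At the buckling limit P_cr = P = 2.170×10^5 N
From P_cr = π²EI/(K·L)²:  L = (1/K)·√(π²EI/P_cr) = (1/1)·√(π²×1.03×10^11×4.105×10^-6/2.170×10^5)
L = 4.39 m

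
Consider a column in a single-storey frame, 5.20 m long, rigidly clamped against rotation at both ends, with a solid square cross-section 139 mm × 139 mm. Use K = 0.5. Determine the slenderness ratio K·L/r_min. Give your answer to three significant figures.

For a square r = a/√12 = 139/√12 = 40.13 mm
L_e = K·L = 0.5 × 5.20 m = 2.600 m = 2600.0 mm
λ = L_e / r_min = 2600.0 / 40.13 = 64.8

λ ≈ 64.8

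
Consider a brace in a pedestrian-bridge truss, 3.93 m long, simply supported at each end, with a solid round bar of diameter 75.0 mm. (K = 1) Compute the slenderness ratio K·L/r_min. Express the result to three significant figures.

For a solid circle r = d/4 = 75.0/4 = 18.75 mm
L_e = K·L = 1 × 3.93 m = 3.930 m = 3930.0 mm
λ = L_e / r_min = 3930.0 / 18.75 = 210

λ ≈ 210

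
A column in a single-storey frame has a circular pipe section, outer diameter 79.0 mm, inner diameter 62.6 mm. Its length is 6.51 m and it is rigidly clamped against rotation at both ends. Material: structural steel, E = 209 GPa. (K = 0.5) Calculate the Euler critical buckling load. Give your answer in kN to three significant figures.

P_cr ≈ 225 kN

d_o = 79.0 mm, d_i = 62.6 mm
I = π(d_o⁴ − d_i⁴)/64 = π(79.0⁴ − 62.60⁴)/64 = 1.158×10^6 mm⁴
I = 1.158×10^6 mm⁴ = 1.158×10^-6 m⁴
Effective length L_e = K·L = 0.5 × 6.51 = 3.255 m
P_cr = π²EI / L_e² = π² × 209×10⁹ × 1.158×10^-6 / 3.255² = 2.255×10^5 N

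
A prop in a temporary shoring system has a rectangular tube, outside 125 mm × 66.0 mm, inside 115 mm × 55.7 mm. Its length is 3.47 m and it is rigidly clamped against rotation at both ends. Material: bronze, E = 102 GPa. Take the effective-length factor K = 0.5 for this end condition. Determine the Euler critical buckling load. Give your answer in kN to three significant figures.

Weak-axis I_min = (h_o·b_o³ − h_i·b_i³)/12 with b_o = 66.0, b_i = 55.70 mm (shorter outer/inner sides).
I_min = (125×66.0³ − 115.0×55.70³)/12 = 1.339×10^6 mm⁴
I = 1.339×10^6 mm⁴ = 1.339×10^-6 m⁴
Effective length L_e = K·L = 0.5 × 3.47 = 1.735 m
P_cr = π²EI / L_e² = π² × 102×10⁹ × 1.339×10^-6 / 1.735² = 4.477×10^5 N

P_cr ≈ 448 kN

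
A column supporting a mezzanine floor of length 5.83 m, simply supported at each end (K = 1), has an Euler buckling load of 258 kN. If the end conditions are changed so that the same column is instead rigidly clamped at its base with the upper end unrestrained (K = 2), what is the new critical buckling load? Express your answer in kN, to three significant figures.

P_cr ∝ 1/K², so P_cr,new = P_cr,old × (K_old/K_new)² = 258 × (1/2)²
= 258 × 0.2500 = 64.5 kN

P_cr ≈ 64.5 kN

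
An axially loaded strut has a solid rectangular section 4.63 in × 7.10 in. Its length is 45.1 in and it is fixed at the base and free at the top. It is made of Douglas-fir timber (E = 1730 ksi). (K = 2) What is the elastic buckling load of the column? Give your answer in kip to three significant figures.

P_cr ≈ 123 kip

Buckling occurs about the weak axis: I_min = h·b³/12 with b = 4.63 in (the shorter side).
I_min = 7.10×4.63³/12 = 58.72 in⁴
Effective length L_e = K·L = 2 × 45.1 = 90.20 in
P_cr = π²EI / L_e² = π² × 1730×10³ × 58.72 / 90.20² = 1.232×10^5 lb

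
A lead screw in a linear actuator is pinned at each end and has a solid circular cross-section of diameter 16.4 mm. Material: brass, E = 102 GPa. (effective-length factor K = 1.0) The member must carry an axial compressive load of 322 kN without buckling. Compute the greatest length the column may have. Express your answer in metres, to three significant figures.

L_max ≈ 0.105 m

I = πd⁴/64 = π×16.4⁴/64 = 3.551×10^3 mm⁴
I = 3.551×10^-9 m⁴
At the buckling limit P_cr = P = 3.220×10^5 N
From P_cr = π²EI/(K·L)²:  L = (1/K)·√(π²EI/P_cr) = (1/1)·√(π²×1.02×10^11×3.551×10^-9/3.220×10^5)
L = 0.105 m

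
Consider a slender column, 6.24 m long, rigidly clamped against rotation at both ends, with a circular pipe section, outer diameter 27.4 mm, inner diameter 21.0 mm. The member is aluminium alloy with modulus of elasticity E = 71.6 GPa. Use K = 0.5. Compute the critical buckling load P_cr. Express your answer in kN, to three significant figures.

P_cr ≈ 1.32 kN

d_o = 27.4 mm, d_i = 21.0 mm
I = π(d_o⁴ − d_i⁴)/64 = π(27.4⁴ − 21.00⁴)/64 = 1.812×10^4 mm⁴
I = 1.812×10^4 mm⁴ = 1.812×10^-8 m⁴
Effective length L_e = K·L = 0.5 × 6.24 = 3.120 m
P_cr = π²EI / L_e² = π² × 71.6×10⁹ × 1.812×10^-8 / 3.120² = 1.315×10^3 N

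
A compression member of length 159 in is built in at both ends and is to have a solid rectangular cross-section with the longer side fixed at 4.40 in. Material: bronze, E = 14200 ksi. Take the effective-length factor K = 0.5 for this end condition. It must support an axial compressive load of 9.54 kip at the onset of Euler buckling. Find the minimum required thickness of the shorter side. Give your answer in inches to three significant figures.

L_e = K·L = 0.5 × 159 = 79.50 in
Required I = P_cr·L_e²/(π²E) = 9.540×10^3 × 79.50² / (π² × 1.42×10^7) = 0.4302 in⁴
Rectangle, weak axis: I_min = h·b³/12 with h = 4.40 in fixed  ⇒  b = (12I/h)^(1/3) = 1.05 in

b ≈ 1.05 in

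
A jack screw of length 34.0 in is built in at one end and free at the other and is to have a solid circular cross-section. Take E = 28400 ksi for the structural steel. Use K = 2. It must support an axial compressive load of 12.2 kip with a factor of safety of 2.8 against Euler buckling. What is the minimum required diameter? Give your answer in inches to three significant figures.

d ≈ 1.84 in

Required P_cr = n·P = 2.8 × 12.2 = 34.16 kip
L_e = K·L = 2 × 34.0 = 68.00 in
Required I = P_cr·L_e²/(π²E) = 3.416×10^4 × 68.00² / (π² × 2.84×10^7) = 0.5635 in⁴
Solid circle: I = πd⁴/64  ⇒  d = (64I/π)^(1/4) = (64×0.5635/π)^(1/4) = 1.84 in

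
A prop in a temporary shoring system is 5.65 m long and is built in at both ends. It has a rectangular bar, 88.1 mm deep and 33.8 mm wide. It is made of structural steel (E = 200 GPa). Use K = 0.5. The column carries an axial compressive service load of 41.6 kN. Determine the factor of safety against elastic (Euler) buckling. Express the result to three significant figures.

n ≈ 1.69

Buckling occurs about the weak axis: I_min = h·b³/12 with b = 33.8 mm (the shorter side).
I_min = 88.1×33.8³/12 = 2.835×10^5 mm⁴
I = 2.835×10^5 mm⁴ = 2.835×10^-7 m⁴
Effective length L_e = K·L = 0.5 × 5.65 = 2.825 m
P_cr = π²EI / L_e² = π² × 200×10⁹ × 2.835×10^-7 / 2.825² = 7.012×10^4 N
Factor of safety n = P_cr / P = 70.119 / 41.6 = 1.69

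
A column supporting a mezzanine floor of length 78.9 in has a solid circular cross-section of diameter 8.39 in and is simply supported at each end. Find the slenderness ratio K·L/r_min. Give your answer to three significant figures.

λ ≈ 37.6

For a solid circle r = d/4 = 8.39/4 = 2.098 in
L_e = K·L = 1 × 78.9 = 78.90 in
λ = L_e / r_min = 78.900 / 2.098 = 37.6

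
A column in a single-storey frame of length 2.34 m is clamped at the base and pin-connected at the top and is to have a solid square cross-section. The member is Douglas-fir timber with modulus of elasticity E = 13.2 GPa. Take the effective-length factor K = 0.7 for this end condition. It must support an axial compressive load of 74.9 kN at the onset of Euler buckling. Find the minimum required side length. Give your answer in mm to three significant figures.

L_e = K·L = 0.7 × 2.34 = 1.638 m
Required I = P_cr·L_e²/(π²E) = 7.490×10^4 × 1.638² / (π² × 1.32×10^10) = 1.543×10^-6 m⁴
I_req = 1.543×10^6 mm⁴
Solid square: I = a⁴/12  ⇒  a = (12I)^(1/4) = (12×1.543×10^6)^(1/4) = 65.6 mm

a ≈ 65.6 mm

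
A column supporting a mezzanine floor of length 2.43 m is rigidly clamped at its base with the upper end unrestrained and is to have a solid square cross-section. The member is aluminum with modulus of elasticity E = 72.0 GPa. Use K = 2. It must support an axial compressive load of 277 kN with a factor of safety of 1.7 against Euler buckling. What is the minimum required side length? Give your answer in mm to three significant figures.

a ≈ 117 mm

Required P_cr = n·P = 1.7 × 277 = 470.9 kN
L_e = K·L = 2 × 2.43 = 4.860 m
Required I = P_cr·L_e²/(π²E) = 4.709×10^5 × 4.860² / (π² × 7.20×10^10) = 1.565×10^-5 m⁴
I_req = 1.565×10^7 mm⁴
Solid square: I = a⁴/12  ⇒  a = (12I)^(1/4) = (12×1.565×10^7)^(1/4) = 117 mm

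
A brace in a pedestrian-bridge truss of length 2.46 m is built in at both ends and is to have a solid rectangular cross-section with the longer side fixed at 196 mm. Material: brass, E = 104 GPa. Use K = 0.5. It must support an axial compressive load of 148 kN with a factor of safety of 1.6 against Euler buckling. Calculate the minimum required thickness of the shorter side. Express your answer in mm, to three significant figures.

Required P_cr = n·P = 1.6 × 148 = 236.8 kN
L_e = K·L = 0.5 × 2.46 = 1.230 m
Required I = P_cr·L_e²/(π²E) = 2.368×10^5 × 1.230² / (π² × 1.04×10^11) = 3.490×10^-7 m⁴
I_req = 3.490×10^5 mm⁴
Rectangle, weak axis: I_min = h·b³/12 with h = 196 mm fixed  ⇒  b = (12I/h)^(1/3) = 27.7 mm

b ≈ 27.7 mm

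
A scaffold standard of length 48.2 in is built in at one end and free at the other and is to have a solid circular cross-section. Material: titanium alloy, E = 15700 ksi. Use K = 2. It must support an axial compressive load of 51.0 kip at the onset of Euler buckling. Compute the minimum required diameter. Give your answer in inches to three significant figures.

d ≈ 2.81 in

L_e = K·L = 2 × 48.2 = 96.40 in
Required I = P_cr·L_e²/(π²E) = 5.100×10^4 × 96.40² / (π² × 1.57×10^7) = 3.059 in⁴
Solid circle: I = πd⁴/64  ⇒  d = (64I/π)^(1/4) = (64×3.059/π)^(1/4) = 2.81 in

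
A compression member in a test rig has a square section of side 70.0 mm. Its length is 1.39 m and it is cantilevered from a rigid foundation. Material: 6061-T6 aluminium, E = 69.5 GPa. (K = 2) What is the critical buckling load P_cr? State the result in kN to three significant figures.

I = a⁴/12 = 70.0⁴/12 = 2.001×10^6 mm⁴
I = 2.001×10^6 mm⁴ = 2.001×10^-6 m⁴
Effective length L_e = K·L = 2 × 1.39 = 2.780 m
P_cr = π²EI / L_e² = π² × 69.5×10⁹ × 2.001×10^-6 / 2.780² = 1.776×10^5 N

P_cr ≈ 178 kN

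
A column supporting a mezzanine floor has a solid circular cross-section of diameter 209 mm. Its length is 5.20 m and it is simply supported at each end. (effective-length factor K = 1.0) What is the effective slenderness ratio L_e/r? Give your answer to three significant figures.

λ ≈ 99.5

For a solid circle r = d/4 = 209/4 = 52.25 mm
L_e = K·L = 1 × 5.20 m = 5.200 m = 5200.0 mm
λ = L_e / r_min = 5200.0 / 52.25 = 99.5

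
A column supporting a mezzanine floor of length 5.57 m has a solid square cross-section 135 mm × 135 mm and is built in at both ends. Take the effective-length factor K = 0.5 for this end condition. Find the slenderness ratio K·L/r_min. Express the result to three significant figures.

For a square r = a/√12 = 135/√12 = 38.97 mm
L_e = K·L = 0.5 × 5.57 m = 2.785 m = 2785.0 mm
λ = L_e / r_min = 2785.0 / 38.97 = 71.5

λ ≈ 71.5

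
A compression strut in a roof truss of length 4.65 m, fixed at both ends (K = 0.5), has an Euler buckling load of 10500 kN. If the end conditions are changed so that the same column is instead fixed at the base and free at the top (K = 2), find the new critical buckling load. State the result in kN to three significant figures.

P_cr ∝ 1/K², so P_cr,new = P_cr,old × (K_old/K_new)² = 10500 × (0.5/2)²
= 10500 × 0.06250 = 656 kN

P_cr ≈ 656 kN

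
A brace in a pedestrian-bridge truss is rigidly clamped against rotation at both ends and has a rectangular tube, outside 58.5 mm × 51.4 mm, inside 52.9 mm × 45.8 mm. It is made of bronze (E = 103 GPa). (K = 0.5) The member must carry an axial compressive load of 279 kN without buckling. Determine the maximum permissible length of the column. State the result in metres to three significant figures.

L_max ≈ 1.86 m

Weak-axis I_min = (h_o·b_o³ − h_i·b_i³)/12 with b_o = 51.4, b_i = 45.80 mm (shorter outer/inner sides).
I_min = (58.5×51.4³ − 52.90×45.80³)/12 = 2.385×10^5 mm⁴
I = 2.385×10^-7 m⁴
At the buckling limit P_cr = P = 2.790×10^5 N
From P_cr = π²EI/(K·L)²:  L = (1/K)·√(π²EI/P_cr) = (1/0.5)·√(π²×1.03×10^11×2.385×10^-7/2.790×10^5)
L = 1.86 m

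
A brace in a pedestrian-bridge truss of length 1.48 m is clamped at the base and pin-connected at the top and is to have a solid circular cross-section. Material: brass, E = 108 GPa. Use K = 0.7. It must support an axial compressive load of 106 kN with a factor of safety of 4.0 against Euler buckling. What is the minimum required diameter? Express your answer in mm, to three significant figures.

Required P_cr = n·P = 4.0 × 106 = 424.0 kN
L_e = K·L = 0.7 × 1.48 = 1.036 m
Required I = P_cr·L_e²/(π²E) = 4.240×10^5 × 1.036² / (π² × 1.08×10^11) = 4.269×10^-7 m⁴
I_req = 4.269×10^5 mm⁴
Solid circle: I = πd⁴/64  ⇒  d = (64I/π)^(1/4) = (64×4.269×10^5/π)^(1/4) = 54.3 mm

d ≈ 54.3 mm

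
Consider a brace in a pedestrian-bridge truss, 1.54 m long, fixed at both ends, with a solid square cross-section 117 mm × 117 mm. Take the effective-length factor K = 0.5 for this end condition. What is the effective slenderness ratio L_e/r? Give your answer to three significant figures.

For a square r = a/√12 = 117/√12 = 33.77 mm
L_e = K·L = 0.5 × 1.54 m = 0.7700 m = 770.00 mm
λ = L_e / r_min = 770.00 / 33.77 = 22.8

λ ≈ 22.8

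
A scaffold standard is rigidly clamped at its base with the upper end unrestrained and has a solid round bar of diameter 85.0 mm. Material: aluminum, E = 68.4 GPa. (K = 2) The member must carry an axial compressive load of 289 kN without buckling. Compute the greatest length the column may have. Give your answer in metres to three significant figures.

I = πd⁴/64 = π×85.0⁴/64 = 2.562×10^6 mm⁴
I = 2.562×10^-6 m⁴
At the buckling limit P_cr = P = 2.890×10^5 N
From P_cr = π²EI/(K·L)²:  L = (1/K)·√(π²EI/P_cr) = (1/2)·√(π²×6.84×10^10×2.562×10^-6/2.890×10^5)
L = 1.22 m

L_max ≈ 1.22 m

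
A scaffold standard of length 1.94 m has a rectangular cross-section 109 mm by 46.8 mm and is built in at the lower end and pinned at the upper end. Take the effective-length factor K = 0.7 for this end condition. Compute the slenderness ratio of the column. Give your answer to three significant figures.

λ ≈ 101

Buckling occurs about the weak axis: I_min = h·b³/12 with b = 46.8 mm (the shorter side).
I_min = 109×46.8³/12 = 9.311×10^5 mm⁴
A = 5.101×10^3 mm²;  r_min = √(I/A) = √(9.311×10^5/5.101×10^3) = 13.51 mm
L_e = K·L = 0.7 × 1.94 m = 1.358 m = 1358.0 mm
λ = L_e / r_min = 1358.0 / 13.51 = 101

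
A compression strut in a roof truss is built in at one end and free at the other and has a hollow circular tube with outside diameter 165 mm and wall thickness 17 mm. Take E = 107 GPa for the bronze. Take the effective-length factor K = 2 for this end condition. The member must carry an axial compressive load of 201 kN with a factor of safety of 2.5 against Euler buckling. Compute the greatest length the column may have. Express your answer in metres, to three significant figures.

Inner diameter d_i = 165 − 2×17 = 131.0 mm
I = π(d_o⁴ − d_i⁴)/64 = π(165⁴ − 131.0⁴)/64 = 2.193×10^7 mm⁴
I = 2.193×10^-5 m⁴
Required critical load P_cr = n·P = 2.5 × 201 = 502.5 kN = 5.025×10^5 N
From P_cr = π²EI/(K·L)²:  L = (1/K)·√(π²EI/P_cr) = (1/2)·√(π²×1.07×10^11×2.193×10^-5/5.025×10^5)
L = 3.39 m

L_max ≈ 3.39 m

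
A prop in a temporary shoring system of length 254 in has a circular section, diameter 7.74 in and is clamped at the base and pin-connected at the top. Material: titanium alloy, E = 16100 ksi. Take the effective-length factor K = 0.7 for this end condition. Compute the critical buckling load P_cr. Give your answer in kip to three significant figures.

I = πd⁴/64 = π×7.74⁴/64 = 176.2 in⁴
Effective length L_e = K·L = 0.7 × 254 = 177.8 in
P_cr = π²EI / L_e² = π² × 16100×10³ × 176.2 / 177.8² = 8.855×10^5 lb

P_cr ≈ 886 kip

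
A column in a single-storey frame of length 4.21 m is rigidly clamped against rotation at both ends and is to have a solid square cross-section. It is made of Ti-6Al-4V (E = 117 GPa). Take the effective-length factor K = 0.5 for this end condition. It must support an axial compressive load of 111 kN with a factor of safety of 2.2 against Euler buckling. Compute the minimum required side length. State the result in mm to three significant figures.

Required P_cr = n·P = 2.2 × 111 = 244.2 kN
L_e = K·L = 0.5 × 4.21 = 2.105 m
Required I = P_cr·L_e²/(π²E) = 2.442×10^5 × 2.105² / (π² × 1.17×10^11) = 9.371×10^-7 m⁴
I_req = 9.371×10^5 mm⁴
Solid square: I = a⁴/12  ⇒  a = (12I)^(1/4) = (12×9.371×10^5)^(1/4) = 57.9 mm

a ≈ 57.9 mm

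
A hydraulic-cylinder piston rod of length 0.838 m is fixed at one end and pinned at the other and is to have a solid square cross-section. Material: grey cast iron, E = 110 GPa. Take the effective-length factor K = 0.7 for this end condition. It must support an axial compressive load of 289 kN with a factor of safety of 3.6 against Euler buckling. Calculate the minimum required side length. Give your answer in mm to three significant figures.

Required P_cr = n·P = 3.6 × 289 = 1040 kN
L_e = K·L = 0.7 × 0.838 = 0.5866 m
Required I = P_cr·L_e²/(π²E) = 1.040×10^6 × 0.5866² / (π² × 1.10×10^11) = 3.298×10^-7 m⁴
I_req = 3.298×10^5 mm⁴
Solid square: I = a⁴/12  ⇒  a = (12I)^(1/4) = (12×3.298×10^5)^(1/4) = 44.6 mm

a ≈ 44.6 mm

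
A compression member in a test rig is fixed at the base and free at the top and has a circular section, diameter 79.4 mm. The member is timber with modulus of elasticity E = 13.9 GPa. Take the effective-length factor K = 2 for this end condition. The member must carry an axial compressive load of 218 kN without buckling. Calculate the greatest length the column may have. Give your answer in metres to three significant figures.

I = πd⁴/64 = π×79.4⁴/64 = 1.951×10^6 mm⁴
I = 1.951×10^-6 m⁴
At the buckling limit P_cr = P = 2.180×10^5 N
From P_cr = π²EI/(K·L)²:  L = (1/K)·√(π²EI/P_cr) = (1/2)·√(π²×1.39×10^10×1.951×10^-6/2.180×10^5)
L = 0.554 m

L_max ≈ 0.554 m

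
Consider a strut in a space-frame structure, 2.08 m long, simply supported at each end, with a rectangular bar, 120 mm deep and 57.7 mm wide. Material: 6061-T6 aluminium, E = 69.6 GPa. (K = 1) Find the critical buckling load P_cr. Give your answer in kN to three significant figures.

Buckling occurs about the weak axis: I_min = h·b³/12 with b = 57.7 mm (the shorter side).
I_min = 120×57.7³/12 = 1.921×10^6 mm⁴
I = 1.921×10^6 mm⁴ = 1.921×10^-6 m⁴
Effective length L_e = K·L = 1 × 2.08 = 2.080 m
P_cr = π²EI / L_e² = π² × 69.6×10⁹ × 1.921×10^-6 / 2.080² = 3.050×10^5 N

P_cr ≈ 305 kN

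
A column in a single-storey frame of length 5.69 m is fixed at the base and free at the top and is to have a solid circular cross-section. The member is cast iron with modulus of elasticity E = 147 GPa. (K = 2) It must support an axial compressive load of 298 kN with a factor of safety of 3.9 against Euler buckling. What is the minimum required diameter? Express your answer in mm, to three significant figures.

d ≈ 214 mm

Required P_cr = n·P = 3.9 × 298 = 1162 kN
L_e = K·L = 2 × 5.69 = 11.38 m
Required I = P_cr·L_e²/(π²E) = 1.162×10^6 × 11.38² / (π² × 1.47×10^11) = 1.037×10^-4 m⁴
I_req = 1.037×10^8 mm⁴
Solid circle: I = πd⁴/64  ⇒  d = (64I/π)^(1/4) = (64×1.037×10^8/π)^(1/4) = 214 mm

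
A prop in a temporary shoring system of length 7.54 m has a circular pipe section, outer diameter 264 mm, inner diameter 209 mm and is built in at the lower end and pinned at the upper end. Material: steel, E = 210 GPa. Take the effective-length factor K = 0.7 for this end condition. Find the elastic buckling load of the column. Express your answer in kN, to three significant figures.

P_cr ≈ 10800 kN

d_o = 264 mm, d_i = 209 mm
I = π(d_o⁴ − d_i⁴)/64 = π(264⁴ − 209.0⁴)/64 = 1.448×10^8 mm⁴
I = 1.448×10^8 mm⁴ = 1.448×10^-4 m⁴
Effective length L_e = K·L = 0.7 × 7.54 = 5.278 m
P_cr = π²EI / L_e² = π² × 210×10⁹ × 1.448×10^-4 / 5.278² = 1.077×10^7 N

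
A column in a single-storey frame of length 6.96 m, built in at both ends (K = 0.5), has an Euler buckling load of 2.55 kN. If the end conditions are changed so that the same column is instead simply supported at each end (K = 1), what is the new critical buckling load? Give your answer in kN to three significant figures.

P_cr ≈ 0.638 kN

P_cr ∝ 1/K², so P_cr,new = P_cr,old × (K_old/K_new)² = 2.55 × (0.5/1)²
= 2.55 × 0.2500 = 0.638 kN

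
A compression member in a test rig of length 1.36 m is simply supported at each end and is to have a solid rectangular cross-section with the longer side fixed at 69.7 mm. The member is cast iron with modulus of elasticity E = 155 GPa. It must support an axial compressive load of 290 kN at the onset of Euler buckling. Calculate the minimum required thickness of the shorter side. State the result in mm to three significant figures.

b ≈ 39.2 mm

L_e = K·L = 1 × 1.36 = 1.360 m
Required I = P_cr·L_e²/(π²E) = 2.900×10^5 × 1.360² / (π² × 1.55×10^11) = 3.506×10^-7 m⁴
I_req = 3.506×10^5 mm⁴
Rectangle, weak axis: I_min = h·b³/12 with h = 69.7 mm fixed  ⇒  b = (12I/h)^(1/3) = 39.2 mm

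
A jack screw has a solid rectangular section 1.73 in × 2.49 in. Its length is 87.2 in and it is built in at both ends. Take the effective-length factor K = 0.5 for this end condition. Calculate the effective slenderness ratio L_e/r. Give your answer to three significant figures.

λ ≈ 87.3

For a rectangle r_min = b/√12 = 1.73/√12 = 0.4994 in
L_e = K·L = 0.5 × 87.2 = 43.60 in
λ = L_e / r_min = 43.600 / 0.4994 = 87.3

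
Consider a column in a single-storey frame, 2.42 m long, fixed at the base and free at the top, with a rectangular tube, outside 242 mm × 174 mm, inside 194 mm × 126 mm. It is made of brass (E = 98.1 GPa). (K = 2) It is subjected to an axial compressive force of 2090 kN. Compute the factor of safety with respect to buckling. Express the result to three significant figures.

n ≈ 1.46

Weak-axis I_min = (h_o·b_o³ − h_i·b_i³)/12 with b_o = 174, b_i = 126.0 mm (shorter outer/inner sides).
I_min = (242×174³ − 194.0×126.0³)/12 = 7.390×10^7 mm⁴
I = 7.390×10^7 mm⁴ = 7.390×10^-5 m⁴
Effective length L_e = K·L = 2 × 2.42 = 4.840 m
P_cr = π²EI / L_e² = π² × 98.1×10⁹ × 7.390×10^-5 / 4.840² = 3.054×10^6 N
Factor of safety n = P_cr / P = 3054.3 / 2090 = 1.46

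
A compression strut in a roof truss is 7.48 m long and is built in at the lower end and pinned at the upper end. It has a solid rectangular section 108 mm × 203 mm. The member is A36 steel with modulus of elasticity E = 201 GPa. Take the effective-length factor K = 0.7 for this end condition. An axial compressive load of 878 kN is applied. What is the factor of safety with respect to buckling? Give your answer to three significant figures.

Buckling occurs about the weak axis: I_min = h·b³/12 with b = 108 mm (the shorter side).
I_min = 203×108³/12 = 2.131×10^7 mm⁴
I = 2.131×10^7 mm⁴ = 2.131×10^-5 m⁴
Effective length L_e = K·L = 0.7 × 7.48 = 5.236 m
P_cr = π²EI / L_e² = π² × 201×10⁹ × 2.131×10^-5 / 5.236² = 1.542×10^6 N
Factor of safety n = P_cr / P = 1542.0 / 878 = 1.76

n ≈ 1.76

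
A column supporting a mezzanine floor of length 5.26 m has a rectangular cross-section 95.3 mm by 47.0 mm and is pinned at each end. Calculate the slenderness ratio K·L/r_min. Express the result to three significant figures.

For a rectangle r_min = b/√12 = 47.0/√12 = 13.57 mm
L_e = K·L = 1 × 5.26 m = 5.260 m = 5260.0 mm
λ = L_e / r_min = 5260.0 / 13.57 = 388

λ ≈ 388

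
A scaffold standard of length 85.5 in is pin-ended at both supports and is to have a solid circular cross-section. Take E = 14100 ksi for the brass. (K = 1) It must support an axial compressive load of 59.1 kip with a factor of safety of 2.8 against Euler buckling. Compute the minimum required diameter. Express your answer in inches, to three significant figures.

Required P_cr = n·P = 2.8 × 59.1 = 165.5 kip
L_e = K·L = 1 × 85.5 = 85.50 in
Required I = P_cr·L_e²/(π²E) = 1.655×10^5 × 85.50² / (π² × 1.41×10^7) = 8.693 in⁴
Solid circle: I = πd⁴/64  ⇒  d = (64I/π)^(1/4) = (64×8.693/π)^(1/4) = 3.65 in

d ≈ 3.65 in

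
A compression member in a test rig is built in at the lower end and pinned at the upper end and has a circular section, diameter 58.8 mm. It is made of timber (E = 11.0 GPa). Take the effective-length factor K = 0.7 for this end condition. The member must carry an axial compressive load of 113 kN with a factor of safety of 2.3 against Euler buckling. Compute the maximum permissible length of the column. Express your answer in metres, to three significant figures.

I = πd⁴/64 = π×58.8⁴/64 = 5.868×10^5 mm⁴
I = 5.868×10^-7 m⁴
Required critical load P_cr = n·P = 2.3 × 113 = 259.9 kN = 2.599×10^5 N
From P_cr = π²EI/(K·L)²:  L = (1/K)·√(π²EI/P_cr) = (1/0.7)·√(π²×1.10×10^10×5.868×10^-7/2.599×10^5)
L = 0.707 m

L_max ≈ 0.707 m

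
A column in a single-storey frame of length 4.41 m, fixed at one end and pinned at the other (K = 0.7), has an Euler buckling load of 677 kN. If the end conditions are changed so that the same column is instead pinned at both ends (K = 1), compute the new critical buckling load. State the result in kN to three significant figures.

P_cr ≈ 332 kN

P_cr ∝ 1/K², so P_cr,new = P_cr,old × (K_old/K_new)² = 677 × (0.7/1)²
= 677 × 0.4900 = 332 kN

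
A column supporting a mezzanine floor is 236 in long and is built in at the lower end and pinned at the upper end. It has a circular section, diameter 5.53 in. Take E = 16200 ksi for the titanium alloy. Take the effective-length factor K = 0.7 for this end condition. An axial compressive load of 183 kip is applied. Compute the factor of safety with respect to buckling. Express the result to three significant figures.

I = πd⁴/64 = π×5.53⁴/64 = 45.91 in⁴
Effective length L_e = K·L = 0.7 × 236 = 165.2 in
P_cr = π²EI / L_e² = π² × 16200×10³ × 45.91 / 165.2² = 2.689×10^5 lb
Factor of safety n = P_cr / P = 268.95 / 183 = 1.47

n ≈ 1.47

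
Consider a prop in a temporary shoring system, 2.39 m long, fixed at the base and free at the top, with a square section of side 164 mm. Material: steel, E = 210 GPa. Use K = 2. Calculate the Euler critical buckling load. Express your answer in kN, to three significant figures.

P_cr ≈ 5470 kN

I = a⁴/12 = 164⁴/12 = 6.028×10^7 mm⁴
I = 6.028×10^7 mm⁴ = 6.028×10^-5 m⁴
Effective length L_e = K·L = 2 × 2.39 = 4.780 m
P_cr = π²EI / L_e² = π² × 210×10⁹ × 6.028×10^-5 / 4.780² = 5.468×10^6 N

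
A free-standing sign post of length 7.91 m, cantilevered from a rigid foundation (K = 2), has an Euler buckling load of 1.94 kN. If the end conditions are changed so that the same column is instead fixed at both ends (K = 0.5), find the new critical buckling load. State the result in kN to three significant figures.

P_cr ∝ 1/K², so P_cr,new = P_cr,old × (K_old/K_new)² = 1.94 × (2/0.5)²
= 1.94 × 16.00 = 31.0 kN

P_cr ≈ 31.0 kN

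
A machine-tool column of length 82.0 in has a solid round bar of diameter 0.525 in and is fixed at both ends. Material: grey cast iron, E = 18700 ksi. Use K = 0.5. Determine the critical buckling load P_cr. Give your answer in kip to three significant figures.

I = πd⁴/64 = π×0.525⁴/64 = 3.729×10^-3 in⁴
Effective length L_e = K·L = 0.5 × 82.0 = 41.00 in
P_cr = π²EI / L_e² = π² × 18700×10³ × 3.729×10^-3 / 41.00² = 409.4 lb

P_cr ≈ 0.409 kip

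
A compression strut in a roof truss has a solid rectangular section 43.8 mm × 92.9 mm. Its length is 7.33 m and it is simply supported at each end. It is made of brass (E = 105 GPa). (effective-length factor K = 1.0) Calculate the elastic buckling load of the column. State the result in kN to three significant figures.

Buckling occurs about the weak axis: I_min = h·b³/12 with b = 43.8 mm (the shorter side).
I_min = 92.9×43.8³/12 = 6.505×10^5 mm⁴
I = 6.505×10^5 mm⁴ = 6.505×10^-7 m⁴
Effective length L_e = K·L = 1 × 7.33 = 7.330 m
P_cr = π²EI / L_e² = π² × 105×10⁹ × 6.505×10^-7 / 7.330² = 1.255×10^4 N

P_cr ≈ 12.5 kN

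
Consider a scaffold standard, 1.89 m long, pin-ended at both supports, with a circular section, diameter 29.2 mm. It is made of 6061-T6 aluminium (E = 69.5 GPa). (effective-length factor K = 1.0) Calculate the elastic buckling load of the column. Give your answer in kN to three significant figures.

I = πd⁴/64 = π×29.2⁴/64 = 3.569×10^4 mm⁴
I = 3.569×10^4 mm⁴ = 3.569×10^-8 m⁴
Effective length L_e = K·L = 1 × 1.89 = 1.890 m
P_cr = π²EI / L_e² = π² × 69.5×10⁹ × 3.569×10^-8 / 1.890² = 6.853×10^3 N

P_cr ≈ 6.85 kN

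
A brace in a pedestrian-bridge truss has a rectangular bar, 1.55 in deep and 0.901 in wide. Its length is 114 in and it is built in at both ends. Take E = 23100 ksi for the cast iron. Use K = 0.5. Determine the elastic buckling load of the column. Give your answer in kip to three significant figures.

Buckling occurs about the weak axis: I_min = h·b³/12 with b = 0.901 in (the shorter side).
I_min = 1.55×0.901³/12 = 9.448×10^-2 in⁴
Effective length L_e = K·L = 0.5 × 114 = 57.00 in
P_cr = π²EI / L_e² = π² × 23100×10³ × 9.448×10^-2 / 57.00² = 6.630×10^3 lb

P_cr ≈ 6.63 kip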